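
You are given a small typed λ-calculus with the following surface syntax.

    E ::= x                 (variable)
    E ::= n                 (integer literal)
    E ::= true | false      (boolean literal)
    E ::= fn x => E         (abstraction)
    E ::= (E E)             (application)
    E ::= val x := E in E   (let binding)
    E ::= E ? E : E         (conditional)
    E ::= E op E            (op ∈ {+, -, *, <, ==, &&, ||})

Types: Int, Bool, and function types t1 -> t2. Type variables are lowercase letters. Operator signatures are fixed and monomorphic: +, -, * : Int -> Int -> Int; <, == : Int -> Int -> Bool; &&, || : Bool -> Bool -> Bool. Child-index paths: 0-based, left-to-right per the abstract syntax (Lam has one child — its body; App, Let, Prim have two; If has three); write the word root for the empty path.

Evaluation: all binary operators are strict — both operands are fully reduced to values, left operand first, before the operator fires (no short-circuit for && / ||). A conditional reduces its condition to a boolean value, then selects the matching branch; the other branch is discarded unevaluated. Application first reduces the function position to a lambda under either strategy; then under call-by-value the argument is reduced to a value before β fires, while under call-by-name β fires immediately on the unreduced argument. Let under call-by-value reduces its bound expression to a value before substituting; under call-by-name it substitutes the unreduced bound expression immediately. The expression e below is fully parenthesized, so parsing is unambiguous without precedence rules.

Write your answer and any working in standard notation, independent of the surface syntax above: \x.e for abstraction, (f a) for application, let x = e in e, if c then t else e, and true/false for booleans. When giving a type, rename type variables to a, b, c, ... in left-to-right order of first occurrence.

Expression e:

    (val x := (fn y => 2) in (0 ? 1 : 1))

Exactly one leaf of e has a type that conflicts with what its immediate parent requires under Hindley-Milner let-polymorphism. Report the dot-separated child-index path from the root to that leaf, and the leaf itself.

Working:
\y._ : a -> Int
let x : forall. a -> Int
  unify Int ~ Bool
  FAIL: mismatch Int ~ Bool

Answer: 1.0 : 0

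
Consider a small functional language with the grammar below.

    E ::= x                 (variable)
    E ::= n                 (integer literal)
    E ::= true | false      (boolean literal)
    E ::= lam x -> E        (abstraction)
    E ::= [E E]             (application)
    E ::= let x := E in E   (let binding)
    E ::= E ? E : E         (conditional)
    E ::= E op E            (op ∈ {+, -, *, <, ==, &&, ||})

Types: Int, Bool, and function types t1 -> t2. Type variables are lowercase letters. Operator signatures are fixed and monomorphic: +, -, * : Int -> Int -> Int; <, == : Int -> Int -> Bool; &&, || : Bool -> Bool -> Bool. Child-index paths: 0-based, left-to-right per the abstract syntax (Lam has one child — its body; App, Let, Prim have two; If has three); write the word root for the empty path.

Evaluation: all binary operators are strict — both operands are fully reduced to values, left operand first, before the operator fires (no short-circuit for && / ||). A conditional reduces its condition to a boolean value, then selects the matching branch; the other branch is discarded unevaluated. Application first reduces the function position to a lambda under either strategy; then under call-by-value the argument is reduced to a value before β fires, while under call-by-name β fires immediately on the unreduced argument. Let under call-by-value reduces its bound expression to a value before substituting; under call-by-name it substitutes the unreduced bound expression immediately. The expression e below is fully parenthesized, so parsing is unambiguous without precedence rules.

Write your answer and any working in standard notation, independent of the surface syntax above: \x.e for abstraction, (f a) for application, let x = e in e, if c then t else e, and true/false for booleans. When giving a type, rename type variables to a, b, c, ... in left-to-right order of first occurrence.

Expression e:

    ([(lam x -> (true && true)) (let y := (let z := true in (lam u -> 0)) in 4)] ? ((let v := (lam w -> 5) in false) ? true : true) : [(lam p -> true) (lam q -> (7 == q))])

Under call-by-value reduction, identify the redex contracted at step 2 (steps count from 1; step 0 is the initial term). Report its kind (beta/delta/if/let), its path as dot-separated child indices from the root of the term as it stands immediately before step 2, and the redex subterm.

Working:
step 0: (if ((\x.(true && true)) (let y = (let z = true in (\u.0)) in 4)) then (if (let v = (\w.5) in false) then true else true) else ((\p.true) (\q.(7 == q))))
step 1: [let@0.1.0] (if ((\x.(true && true)) (let y = (\u.0) in 4)) then (if (let v = (\w.5) in false) then true else true) else ((\p.true) (\q.(7 == q))))
step 2: [let@0.1] (if ((\x.(true && true)) 4) then (if (let v = (\w.5) in false) then true else true) else ((\p.true) (\q.(7 == q))))

Answer: let at 0.1 : (let y = (\u.0) in 4)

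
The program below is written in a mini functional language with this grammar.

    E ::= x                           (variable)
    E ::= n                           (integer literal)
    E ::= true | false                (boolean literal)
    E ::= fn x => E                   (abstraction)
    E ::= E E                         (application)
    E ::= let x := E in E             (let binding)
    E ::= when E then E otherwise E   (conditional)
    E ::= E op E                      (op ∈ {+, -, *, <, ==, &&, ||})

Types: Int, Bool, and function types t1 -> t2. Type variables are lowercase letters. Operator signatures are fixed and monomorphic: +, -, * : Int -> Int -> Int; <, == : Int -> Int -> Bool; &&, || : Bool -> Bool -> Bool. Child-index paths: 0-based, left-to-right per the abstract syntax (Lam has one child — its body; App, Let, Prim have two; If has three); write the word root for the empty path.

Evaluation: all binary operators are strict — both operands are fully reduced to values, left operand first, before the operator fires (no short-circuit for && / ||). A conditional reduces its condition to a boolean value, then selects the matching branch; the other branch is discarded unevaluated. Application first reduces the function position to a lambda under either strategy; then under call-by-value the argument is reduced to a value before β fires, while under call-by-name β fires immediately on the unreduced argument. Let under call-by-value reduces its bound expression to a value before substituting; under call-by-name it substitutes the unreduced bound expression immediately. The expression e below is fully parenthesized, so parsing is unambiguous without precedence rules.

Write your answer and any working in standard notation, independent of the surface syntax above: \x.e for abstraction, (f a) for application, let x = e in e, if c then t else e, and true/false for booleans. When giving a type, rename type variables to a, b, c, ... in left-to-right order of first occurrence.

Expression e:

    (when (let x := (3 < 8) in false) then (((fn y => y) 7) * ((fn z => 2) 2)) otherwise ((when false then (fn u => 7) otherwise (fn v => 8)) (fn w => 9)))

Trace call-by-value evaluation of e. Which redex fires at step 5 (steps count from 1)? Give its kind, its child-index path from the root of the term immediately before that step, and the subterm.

Trace:
step 0: (if (let x = (3 < 8) in false) then (((\y.y) 7) * ((\z.2) 2)) else ((if false then (\u.7) else (\v.8)) (\w.9)))
step 1: [delta@0.0] (if (let x = true in false) then (((\y.y) 7) * ((\z.2) 2)) else ((if false then (\u.7) else (\v.8)) (\w.9)))
step 2: [let@0] (if false then (((\y.y) 7) * ((\z.2) 2)) else ((if false then (\u.7) else (\v.8)) (\w.9)))
step 3: [if@root] ((if false then (\u.7) else (\v.8)) (\w.9))
step 4: [if@0] ((\v.8) (\w.9))
step 5: [beta@root] 8

Answer: beta at root : ((\v.8) (\w.9))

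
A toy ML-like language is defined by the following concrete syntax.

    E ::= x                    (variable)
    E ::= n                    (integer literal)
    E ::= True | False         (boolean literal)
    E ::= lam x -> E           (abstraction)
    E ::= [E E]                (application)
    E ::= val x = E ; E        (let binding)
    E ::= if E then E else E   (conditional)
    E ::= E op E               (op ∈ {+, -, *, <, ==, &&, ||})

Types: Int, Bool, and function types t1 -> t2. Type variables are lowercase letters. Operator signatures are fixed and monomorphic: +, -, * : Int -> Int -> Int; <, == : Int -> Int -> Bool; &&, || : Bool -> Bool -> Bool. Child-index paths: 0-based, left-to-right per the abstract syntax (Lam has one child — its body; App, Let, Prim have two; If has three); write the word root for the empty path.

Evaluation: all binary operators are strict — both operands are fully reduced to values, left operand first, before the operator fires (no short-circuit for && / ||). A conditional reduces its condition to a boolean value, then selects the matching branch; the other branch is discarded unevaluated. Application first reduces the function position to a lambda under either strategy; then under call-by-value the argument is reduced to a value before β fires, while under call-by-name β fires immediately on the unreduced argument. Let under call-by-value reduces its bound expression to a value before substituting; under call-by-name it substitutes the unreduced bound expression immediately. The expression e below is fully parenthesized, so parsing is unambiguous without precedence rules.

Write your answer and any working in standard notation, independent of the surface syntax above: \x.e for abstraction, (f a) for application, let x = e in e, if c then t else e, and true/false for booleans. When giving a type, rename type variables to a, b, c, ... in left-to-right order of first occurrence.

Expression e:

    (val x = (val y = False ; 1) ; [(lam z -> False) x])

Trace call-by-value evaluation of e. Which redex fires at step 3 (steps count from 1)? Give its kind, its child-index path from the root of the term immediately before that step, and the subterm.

Answer: beta at root : ((\z.false) 1)

Working:
step 0: (let x = (let y = false in 1) in ((\z.false) x))
step 1: [let@0] (let x = 1 in ((\z.false) x))
step 2: [let@root] ((\z.false) 1)
step 3: [beta@root] false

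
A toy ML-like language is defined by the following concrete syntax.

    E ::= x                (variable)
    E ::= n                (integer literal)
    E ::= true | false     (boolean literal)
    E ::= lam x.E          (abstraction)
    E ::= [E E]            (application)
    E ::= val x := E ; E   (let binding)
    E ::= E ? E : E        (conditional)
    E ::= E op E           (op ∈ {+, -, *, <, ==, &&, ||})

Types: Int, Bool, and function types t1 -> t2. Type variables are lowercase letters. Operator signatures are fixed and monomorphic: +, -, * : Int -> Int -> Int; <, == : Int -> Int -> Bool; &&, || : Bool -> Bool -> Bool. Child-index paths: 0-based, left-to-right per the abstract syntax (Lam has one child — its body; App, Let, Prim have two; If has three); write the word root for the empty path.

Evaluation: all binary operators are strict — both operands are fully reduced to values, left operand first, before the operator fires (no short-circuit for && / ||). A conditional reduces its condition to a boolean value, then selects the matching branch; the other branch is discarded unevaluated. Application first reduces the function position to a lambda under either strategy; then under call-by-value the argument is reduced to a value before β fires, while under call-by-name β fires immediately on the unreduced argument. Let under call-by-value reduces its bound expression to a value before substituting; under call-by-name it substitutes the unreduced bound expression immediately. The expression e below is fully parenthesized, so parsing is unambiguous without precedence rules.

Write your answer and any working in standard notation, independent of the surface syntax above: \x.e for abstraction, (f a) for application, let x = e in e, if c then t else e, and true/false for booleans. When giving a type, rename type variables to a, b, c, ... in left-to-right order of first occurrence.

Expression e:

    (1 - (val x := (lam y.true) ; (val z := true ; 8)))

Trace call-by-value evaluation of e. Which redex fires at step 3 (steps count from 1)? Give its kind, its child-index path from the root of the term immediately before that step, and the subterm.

Answer: delta at root : (1 - 8)

Trace:
step 0: (1 - (let x = (\y.true) in (let z = true in 8)))
step 1: [let@1] (1 - (let z = true in 8))
step 2: [let@1] (1 - 8)
step 3: [delta@root] -7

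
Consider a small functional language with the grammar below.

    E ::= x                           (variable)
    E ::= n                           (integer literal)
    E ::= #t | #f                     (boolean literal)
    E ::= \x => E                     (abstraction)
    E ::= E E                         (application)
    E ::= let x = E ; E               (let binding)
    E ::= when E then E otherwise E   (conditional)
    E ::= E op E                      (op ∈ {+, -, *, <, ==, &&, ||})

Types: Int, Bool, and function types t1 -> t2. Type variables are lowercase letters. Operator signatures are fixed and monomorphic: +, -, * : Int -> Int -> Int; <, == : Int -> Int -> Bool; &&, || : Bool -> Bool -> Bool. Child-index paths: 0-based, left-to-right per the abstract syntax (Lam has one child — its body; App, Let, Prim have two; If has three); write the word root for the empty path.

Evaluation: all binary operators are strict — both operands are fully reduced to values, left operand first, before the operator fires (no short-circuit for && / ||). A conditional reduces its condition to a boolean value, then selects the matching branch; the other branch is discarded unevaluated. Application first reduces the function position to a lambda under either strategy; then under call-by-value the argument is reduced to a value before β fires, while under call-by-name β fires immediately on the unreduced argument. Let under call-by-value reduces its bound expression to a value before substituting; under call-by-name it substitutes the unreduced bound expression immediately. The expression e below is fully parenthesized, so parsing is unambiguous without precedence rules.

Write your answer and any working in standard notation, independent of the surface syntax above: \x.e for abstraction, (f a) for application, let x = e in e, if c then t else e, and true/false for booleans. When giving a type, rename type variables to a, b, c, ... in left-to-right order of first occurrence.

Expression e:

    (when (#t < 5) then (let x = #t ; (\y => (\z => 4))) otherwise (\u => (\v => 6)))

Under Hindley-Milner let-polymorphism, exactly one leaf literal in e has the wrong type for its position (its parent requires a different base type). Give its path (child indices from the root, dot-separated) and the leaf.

Answer: 0.0 : true

Trace:
  unify Bool ~ Int
  FAIL: mismatch Bool ~ Int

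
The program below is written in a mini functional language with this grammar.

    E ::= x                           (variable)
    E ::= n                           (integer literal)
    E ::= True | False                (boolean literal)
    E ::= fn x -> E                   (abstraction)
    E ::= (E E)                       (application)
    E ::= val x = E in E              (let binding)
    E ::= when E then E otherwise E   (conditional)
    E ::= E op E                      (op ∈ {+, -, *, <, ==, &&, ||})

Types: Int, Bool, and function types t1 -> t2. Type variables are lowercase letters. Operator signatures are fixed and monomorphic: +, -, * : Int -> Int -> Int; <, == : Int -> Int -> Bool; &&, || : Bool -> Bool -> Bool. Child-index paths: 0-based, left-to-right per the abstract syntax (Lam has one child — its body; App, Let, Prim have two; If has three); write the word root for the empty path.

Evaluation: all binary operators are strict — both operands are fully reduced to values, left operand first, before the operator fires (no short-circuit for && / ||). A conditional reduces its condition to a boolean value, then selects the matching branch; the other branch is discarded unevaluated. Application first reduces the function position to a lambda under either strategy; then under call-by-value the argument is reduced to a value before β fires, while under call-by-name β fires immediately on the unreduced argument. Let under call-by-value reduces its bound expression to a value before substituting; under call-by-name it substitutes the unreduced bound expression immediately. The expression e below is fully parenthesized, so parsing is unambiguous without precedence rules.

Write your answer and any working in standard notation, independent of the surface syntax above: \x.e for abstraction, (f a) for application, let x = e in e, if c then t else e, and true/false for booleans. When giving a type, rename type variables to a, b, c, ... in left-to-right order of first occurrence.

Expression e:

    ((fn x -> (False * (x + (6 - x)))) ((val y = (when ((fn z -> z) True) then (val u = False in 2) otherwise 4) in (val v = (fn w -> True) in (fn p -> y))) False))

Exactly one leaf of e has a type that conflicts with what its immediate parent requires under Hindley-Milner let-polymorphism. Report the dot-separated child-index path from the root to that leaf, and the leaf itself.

Trace:
  unify Bool ~ Int
  FAIL: mismatch Bool ~ Int

Answer: 0.0.0 : false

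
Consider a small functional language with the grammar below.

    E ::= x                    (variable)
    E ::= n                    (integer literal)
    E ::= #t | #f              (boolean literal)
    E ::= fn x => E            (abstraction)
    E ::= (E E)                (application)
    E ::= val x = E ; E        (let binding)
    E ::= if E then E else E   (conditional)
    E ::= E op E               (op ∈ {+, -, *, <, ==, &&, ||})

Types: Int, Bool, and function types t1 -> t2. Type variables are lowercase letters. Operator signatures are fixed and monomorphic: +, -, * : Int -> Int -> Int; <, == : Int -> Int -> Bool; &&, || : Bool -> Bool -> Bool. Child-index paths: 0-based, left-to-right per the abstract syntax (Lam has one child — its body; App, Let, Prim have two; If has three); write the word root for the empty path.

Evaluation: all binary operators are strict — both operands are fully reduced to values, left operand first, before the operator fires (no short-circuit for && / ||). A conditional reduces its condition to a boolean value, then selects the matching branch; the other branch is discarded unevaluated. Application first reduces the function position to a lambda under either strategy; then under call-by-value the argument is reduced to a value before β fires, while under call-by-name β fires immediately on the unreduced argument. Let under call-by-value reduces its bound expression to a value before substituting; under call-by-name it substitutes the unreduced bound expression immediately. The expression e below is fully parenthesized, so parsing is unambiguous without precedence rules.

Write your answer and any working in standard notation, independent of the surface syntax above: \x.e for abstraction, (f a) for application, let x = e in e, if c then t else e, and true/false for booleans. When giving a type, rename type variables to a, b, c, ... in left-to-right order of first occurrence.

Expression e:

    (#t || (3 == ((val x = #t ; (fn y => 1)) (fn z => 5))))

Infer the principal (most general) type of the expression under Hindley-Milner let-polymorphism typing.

Derivation:
  unify Bool ~ Bool
  unify Int ~ Int
let x : Bool
\y._ : a -> Int
\z._ : b -> Int
  unify a -> Int ~ (b -> Int) -> c
  unify a ~ b -> Int
  unify Int ~ c
_ _ : Int
  unify Int ~ Int
  unify Bool ~ Bool

Answer: Bool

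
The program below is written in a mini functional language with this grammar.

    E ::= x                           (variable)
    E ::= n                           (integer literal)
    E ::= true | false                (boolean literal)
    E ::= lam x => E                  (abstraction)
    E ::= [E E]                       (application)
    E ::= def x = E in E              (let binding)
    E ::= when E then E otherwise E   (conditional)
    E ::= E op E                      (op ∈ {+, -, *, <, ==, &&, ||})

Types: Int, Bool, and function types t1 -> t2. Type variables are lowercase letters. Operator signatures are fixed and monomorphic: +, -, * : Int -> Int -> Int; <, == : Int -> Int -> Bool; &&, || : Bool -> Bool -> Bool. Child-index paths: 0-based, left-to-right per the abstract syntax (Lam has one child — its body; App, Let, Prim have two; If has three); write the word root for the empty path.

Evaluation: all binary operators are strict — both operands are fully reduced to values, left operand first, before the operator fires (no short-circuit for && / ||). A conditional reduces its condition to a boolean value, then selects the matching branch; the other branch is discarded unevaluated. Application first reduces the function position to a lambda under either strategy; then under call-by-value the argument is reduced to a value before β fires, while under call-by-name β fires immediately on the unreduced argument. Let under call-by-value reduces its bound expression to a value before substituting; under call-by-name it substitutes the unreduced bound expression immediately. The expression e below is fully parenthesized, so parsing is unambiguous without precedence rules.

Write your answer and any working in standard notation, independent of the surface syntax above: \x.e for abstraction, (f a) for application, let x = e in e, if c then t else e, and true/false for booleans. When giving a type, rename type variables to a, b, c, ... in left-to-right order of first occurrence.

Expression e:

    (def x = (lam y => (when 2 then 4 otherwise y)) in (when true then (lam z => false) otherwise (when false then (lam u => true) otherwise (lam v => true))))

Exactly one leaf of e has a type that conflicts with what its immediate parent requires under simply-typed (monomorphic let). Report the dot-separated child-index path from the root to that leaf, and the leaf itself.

Derivation:
  unify Int ~ Bool
  FAIL: mismatch Int ~ Bool

Answer: 0.0.0 : 2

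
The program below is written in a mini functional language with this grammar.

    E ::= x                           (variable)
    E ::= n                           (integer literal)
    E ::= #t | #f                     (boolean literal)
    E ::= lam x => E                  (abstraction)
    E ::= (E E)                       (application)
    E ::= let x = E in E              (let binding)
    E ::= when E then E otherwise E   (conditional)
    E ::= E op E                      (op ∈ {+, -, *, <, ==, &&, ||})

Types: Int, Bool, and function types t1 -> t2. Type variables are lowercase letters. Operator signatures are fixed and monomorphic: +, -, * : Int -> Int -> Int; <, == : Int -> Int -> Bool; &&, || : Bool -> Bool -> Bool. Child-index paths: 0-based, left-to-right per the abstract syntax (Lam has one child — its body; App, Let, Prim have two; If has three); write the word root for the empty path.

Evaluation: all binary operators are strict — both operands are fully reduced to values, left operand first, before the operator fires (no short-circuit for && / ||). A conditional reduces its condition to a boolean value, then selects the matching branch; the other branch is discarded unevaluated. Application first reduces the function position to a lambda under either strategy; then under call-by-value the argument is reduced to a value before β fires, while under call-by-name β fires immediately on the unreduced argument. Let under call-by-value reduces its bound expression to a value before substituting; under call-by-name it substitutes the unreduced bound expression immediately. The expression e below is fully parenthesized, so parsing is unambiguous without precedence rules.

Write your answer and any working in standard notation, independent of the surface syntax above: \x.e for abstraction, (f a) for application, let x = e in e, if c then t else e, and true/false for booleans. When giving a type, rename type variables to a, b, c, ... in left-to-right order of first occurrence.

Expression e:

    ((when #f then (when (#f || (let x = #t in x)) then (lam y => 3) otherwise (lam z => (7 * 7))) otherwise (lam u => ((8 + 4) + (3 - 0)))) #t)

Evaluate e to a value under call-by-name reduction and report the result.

Derivation:
step 0: ((if false then (if (false || (let x = true in x)) then (\y.3) else (\z.(7 * 7))) else (\u.((8 + 4) + (3 - 0)))) true)
step 1: [if@0] ((\u.((8 + 4) + (3 - 0))) true)
step 2: [beta@root] ((8 + 4) + (3 - 0))
step 3: [delta@0] (12 + (3 - 0))
step 4: [delta@1] (12 + 3)
step 5: [delta@root] 15

Answer: 15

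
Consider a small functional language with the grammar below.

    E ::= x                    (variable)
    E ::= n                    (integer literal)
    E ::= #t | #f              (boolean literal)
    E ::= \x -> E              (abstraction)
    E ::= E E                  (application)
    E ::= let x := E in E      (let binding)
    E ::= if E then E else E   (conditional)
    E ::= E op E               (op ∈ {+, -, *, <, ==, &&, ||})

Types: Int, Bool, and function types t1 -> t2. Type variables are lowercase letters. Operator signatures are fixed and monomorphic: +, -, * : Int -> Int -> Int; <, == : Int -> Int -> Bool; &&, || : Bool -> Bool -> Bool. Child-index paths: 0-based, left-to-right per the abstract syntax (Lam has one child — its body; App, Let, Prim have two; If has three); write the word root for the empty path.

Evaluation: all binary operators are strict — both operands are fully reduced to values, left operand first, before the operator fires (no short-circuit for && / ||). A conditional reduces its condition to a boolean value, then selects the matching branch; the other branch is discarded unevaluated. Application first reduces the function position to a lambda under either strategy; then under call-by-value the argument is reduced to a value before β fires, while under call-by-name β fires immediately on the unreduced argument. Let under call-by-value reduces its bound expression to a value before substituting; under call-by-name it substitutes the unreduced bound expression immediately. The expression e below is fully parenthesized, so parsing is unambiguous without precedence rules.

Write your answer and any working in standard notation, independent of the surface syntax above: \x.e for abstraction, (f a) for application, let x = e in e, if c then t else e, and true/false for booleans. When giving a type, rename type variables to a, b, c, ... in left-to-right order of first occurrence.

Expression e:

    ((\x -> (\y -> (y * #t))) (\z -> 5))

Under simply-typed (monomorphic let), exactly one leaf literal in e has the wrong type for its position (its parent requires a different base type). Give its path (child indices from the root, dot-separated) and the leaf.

Answer: 0.0.0.1 : true

Trace:
y : b
  unify b ~ Int
  unify Bool ~ Int
  FAIL: mismatch Bool ~ Int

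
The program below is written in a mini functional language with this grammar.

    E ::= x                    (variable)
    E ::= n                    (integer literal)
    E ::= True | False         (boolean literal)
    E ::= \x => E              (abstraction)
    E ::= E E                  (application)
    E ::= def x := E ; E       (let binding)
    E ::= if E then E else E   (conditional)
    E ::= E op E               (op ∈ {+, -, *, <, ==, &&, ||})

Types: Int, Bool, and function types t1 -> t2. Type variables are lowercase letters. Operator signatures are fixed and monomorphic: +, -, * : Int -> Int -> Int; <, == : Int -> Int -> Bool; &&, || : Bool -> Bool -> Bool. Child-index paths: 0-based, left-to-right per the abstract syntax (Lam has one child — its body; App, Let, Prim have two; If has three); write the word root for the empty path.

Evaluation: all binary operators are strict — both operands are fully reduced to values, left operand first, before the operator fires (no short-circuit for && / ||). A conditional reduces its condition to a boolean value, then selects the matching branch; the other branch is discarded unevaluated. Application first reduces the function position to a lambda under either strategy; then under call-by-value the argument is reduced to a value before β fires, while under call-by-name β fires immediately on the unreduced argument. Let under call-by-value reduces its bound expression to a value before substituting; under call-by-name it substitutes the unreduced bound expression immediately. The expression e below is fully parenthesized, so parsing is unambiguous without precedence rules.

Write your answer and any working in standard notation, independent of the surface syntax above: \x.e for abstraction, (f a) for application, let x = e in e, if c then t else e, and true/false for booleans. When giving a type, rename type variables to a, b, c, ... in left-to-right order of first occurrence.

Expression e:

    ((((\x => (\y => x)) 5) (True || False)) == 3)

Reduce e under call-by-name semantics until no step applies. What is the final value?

Working:
step 0: ((((\x.(\y.x)) 5) (true || false)) == 3)
step 1: [beta@0.0] (((\y.5) (true || false)) == 3)
step 2: [beta@0] (5 == 3)
step 3: [delta@root] false

Answer: false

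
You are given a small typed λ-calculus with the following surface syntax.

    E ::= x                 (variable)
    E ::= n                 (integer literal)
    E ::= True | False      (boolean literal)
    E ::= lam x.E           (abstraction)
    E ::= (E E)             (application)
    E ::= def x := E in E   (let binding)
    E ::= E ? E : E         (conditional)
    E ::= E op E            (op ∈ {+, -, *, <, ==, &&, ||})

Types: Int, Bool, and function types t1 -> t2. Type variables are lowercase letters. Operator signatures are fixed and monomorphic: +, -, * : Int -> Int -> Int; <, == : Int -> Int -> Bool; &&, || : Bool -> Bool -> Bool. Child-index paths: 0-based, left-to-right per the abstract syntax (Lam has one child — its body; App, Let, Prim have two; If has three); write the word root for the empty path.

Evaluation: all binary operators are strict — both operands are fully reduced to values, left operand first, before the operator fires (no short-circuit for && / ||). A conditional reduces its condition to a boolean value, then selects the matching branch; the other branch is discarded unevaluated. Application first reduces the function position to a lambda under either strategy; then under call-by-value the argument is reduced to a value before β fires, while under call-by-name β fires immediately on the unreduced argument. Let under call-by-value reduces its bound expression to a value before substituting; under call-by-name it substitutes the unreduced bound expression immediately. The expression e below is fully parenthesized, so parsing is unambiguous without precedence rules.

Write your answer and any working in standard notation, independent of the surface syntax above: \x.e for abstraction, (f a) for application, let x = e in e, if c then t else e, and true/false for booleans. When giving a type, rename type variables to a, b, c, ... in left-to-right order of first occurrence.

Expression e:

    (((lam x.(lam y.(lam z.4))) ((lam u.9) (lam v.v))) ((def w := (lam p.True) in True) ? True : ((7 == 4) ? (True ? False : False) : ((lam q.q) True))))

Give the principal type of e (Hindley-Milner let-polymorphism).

Answer: a -> Int

Trace:
\z._ : c -> Int
\y._ : b -> c -> Int
\x._ : a -> b -> c -> Int
\u._ : d -> Int
v : e
\v._ : e -> e
  unify d -> Int ~ (e -> e) -> f
  unify d ~ e -> e
  unify Int ~ f
_ _ : Int
  unify a -> b -> c -> Int ~ Int -> g
  unify a ~ Int
  unify b -> c -> Int ~ g
_ _ : b -> c -> Int
\p._ : h -> Bool
let w : forall. h -> Bool
  unify Bool ~ Bool
  unify Int ~ Int
  unify Int ~ Int
  unify Bool ~ Bool
  unify Bool ~ Bool
  unify Bool ~ Bool
q : i
\q._ : i -> i
  unify i -> i ~ Bool -> j
  unify i ~ Bool
  unify Bool ~ j
_ _ : Bool
  unify Bool ~ Bool
  unify Bool ~ Bool
  unify b -> c -> Int ~ Bool -> k
  unify b ~ Bool
  unify c -> Int ~ k
_ _ : c -> Int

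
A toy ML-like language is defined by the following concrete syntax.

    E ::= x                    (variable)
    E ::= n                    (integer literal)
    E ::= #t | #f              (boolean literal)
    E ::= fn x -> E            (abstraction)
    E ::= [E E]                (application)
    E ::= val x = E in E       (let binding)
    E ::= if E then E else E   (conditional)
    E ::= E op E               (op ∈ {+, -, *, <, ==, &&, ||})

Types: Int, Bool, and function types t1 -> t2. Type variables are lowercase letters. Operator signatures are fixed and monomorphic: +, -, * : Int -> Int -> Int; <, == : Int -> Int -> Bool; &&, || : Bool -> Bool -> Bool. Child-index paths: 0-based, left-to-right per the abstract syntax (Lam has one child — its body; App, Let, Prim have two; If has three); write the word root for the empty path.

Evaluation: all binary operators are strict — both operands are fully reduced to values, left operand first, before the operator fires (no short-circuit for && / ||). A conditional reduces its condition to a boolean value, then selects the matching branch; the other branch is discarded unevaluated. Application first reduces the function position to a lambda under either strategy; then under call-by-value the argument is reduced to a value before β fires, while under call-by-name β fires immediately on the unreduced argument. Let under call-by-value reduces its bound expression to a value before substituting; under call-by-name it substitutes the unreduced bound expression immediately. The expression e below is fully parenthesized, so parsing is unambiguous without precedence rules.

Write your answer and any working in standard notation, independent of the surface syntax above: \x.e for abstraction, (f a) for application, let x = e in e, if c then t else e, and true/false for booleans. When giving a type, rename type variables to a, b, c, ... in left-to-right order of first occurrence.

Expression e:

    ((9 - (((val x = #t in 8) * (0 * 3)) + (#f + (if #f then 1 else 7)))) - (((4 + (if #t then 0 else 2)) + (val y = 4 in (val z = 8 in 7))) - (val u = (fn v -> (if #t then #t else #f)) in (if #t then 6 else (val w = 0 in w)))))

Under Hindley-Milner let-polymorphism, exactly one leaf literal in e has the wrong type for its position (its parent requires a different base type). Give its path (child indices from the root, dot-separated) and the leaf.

Answer: 0.1.1.0 : false

Derivation:
  unify Int ~ Int
let x : Bool
  unify Int ~ Int
  unify Int ~ Int
  unify Int ~ Int
  unify Int ~ Int
  unify Int ~ Int
  unify Bool ~ Int
  FAIL: mismatch Bool ~ Int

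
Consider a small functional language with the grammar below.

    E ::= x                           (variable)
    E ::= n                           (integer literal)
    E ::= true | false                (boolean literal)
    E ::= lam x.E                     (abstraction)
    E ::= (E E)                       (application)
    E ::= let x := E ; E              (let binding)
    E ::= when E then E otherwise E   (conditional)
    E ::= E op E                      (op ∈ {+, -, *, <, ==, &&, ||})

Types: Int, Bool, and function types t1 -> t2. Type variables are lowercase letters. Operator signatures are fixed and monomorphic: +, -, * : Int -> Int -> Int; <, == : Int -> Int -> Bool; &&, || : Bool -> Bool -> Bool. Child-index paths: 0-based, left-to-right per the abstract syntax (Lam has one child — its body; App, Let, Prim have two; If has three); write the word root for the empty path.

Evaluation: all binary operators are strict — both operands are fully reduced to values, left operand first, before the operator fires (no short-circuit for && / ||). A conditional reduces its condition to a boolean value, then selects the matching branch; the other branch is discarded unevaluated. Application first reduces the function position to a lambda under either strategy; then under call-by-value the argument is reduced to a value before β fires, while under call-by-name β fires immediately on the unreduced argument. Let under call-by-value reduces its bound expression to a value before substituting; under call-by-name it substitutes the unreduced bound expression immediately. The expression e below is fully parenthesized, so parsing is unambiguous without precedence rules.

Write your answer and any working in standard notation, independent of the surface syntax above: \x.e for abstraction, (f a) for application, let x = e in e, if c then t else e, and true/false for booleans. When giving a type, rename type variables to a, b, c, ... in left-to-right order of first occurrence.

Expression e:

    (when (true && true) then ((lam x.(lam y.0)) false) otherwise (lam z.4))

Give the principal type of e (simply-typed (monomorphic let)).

Answer: a -> Int

Working:
  unify Bool ~ Bool
  unify Bool ~ Bool
  unify Bool ~ Bool
\y._ : b -> Int
\x._ : a -> b -> Int
  unify a -> b -> Int ~ Bool -> c
  unify a ~ Bool
  unify b -> Int ~ c
_ _ : b -> Int
\z._ : d -> Int
  unify b -> Int ~ d -> Int
  unify b ~ d
  unify Int ~ Int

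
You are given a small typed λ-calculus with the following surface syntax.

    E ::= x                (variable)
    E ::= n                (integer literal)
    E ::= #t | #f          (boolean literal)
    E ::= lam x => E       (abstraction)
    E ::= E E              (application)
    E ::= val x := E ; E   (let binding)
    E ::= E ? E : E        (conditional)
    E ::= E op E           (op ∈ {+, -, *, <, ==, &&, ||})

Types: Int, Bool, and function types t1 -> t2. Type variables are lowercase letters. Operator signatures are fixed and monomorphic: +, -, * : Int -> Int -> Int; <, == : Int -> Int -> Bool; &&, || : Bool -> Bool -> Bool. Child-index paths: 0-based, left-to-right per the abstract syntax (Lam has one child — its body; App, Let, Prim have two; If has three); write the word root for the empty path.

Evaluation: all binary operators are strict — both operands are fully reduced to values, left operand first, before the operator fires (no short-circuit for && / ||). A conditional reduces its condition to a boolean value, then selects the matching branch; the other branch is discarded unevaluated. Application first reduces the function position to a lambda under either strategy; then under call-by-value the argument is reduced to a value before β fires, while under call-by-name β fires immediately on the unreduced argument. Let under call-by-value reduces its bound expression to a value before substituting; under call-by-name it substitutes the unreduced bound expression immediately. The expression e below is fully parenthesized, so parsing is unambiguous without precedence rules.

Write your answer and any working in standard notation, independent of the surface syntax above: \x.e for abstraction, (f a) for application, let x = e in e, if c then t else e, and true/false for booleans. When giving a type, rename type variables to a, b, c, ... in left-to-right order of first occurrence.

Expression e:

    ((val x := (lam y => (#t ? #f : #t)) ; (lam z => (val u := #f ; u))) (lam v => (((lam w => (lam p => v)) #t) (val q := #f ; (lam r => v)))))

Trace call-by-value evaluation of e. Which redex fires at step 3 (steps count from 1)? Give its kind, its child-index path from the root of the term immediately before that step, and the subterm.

Trace:
step 0: ((let x = (\y.(if true then false else true)) in (\z.(let u = false in u))) (\v.(((\w.(\p.v)) true) (let q = false in (\r.v)))))
step 1: [let@0] ((\z.(let u = false in u)) (\v.(((\w.(\p.v)) true) (let q = false in (\r.v)))))
step 2: [beta@root] (let u = false in u)
step 3: [let@root] false

Answer: let at root : (let u = false in u)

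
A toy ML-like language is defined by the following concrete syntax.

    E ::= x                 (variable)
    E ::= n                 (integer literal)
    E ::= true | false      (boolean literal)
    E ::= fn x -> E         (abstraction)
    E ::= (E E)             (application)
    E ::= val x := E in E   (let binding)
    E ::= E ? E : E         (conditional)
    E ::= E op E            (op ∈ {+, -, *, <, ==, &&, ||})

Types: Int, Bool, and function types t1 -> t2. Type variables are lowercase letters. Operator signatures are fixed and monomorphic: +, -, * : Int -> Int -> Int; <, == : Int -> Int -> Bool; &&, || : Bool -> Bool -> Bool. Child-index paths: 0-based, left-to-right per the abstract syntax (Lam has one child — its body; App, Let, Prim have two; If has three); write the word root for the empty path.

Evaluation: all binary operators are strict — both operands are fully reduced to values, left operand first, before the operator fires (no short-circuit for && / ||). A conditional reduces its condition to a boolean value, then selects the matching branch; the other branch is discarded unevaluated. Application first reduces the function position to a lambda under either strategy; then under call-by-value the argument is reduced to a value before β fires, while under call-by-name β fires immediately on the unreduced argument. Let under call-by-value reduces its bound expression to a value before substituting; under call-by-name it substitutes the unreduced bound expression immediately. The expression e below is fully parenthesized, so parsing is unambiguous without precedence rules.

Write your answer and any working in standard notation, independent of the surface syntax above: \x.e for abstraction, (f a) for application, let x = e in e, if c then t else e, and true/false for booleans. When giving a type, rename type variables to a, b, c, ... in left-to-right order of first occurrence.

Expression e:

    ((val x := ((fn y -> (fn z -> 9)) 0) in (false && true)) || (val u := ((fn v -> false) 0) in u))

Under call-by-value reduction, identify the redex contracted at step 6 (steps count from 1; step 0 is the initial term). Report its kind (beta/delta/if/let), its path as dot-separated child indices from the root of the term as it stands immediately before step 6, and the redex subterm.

Answer: delta at root : (false || false)

Derivation:
step 0: ((let x = ((\y.(\z.9)) 0) in (false && true)) || (let u = ((\v.false) 0) in u))
step 1: [beta@0.0] ((let x = (\z.9) in (false && true)) || (let u = ((\v.false) 0) in u))
step 2: [let@0] ((false && true) || (let u = ((\v.false) 0) in u))
step 3: [delta@0] (false || (let u = ((\v.false) 0) in u))
step 4: [beta@1.0] (false || (let u = false in u))
step 5: [let@1] (false || false)
step 6: [delta@root] false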